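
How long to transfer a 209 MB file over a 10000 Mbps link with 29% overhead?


Effective throughput = 10000 * (1 - 29/100) = 7100 Mbps
File size in Mb = 209 * 8 = 1672 Mb
Time = 1672 / 7100
Time = 0.2355 seconds


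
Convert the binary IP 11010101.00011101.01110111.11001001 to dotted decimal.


11010101 = 213
00011101 = 29
01110111 = 119
11001001 = 201
IP: 213.29.119.201


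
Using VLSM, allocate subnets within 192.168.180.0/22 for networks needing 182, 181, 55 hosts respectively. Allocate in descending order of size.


182 hosts -> /24 (254 usable): 192.168.180.0/24
181 hosts -> /24 (254 usable): 192.168.181.0/24
55 hosts -> /26 (62 usable): 192.168.182.0/26
Allocation: 192.168.180.0/24 (182 hosts, 254 usable); 192.168.181.0/24 (181 hosts, 254 usable); 192.168.182.0/26 (55 hosts, 62 usable)


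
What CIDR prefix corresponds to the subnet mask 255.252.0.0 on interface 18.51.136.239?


Binary: 11111111.11111100.00000000.00000000
Count leading 1s
Prefix: /14


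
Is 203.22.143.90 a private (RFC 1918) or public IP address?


RFC 1918 private ranges:
  10.0.0.0/8 (10.0.0.0 - 10.255.255.255)
  172.16.0.0/12 (172.16.0.0 - 172.31.255.255)
  192.168.0.0/16 (192.168.0.0 - 192.168.255.255)
Public (not in any RFC 1918 range)


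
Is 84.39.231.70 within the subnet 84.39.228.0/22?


Subnet network: 84.39.228.0
Test IP AND mask: 84.39.228.0
Yes, 84.39.231.70 is in 84.39.228.0/22


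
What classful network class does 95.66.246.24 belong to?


First octet: 95
Binary: 01011111
0xxxxxxx -> Class A (1-126)
Class A, default mask 255.0.0.0 (/8)


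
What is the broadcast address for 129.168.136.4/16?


Network: 129.168.0.0/16
Host bits = 16
Set all host bits to 1:
Broadcast: 129.168.255.255


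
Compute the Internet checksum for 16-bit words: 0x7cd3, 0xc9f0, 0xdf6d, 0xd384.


Sum all words (with carry folding):
+ 0x7cd3 = 0x7cd3
+ 0xc9f0 = 0x46c4
+ 0xdf6d = 0x2632
+ 0xd384 = 0xf9b6
One's complement: ~0xf9b6
Checksum = 0x0649


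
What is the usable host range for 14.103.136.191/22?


Network: 14.103.136.0
Broadcast: 14.103.139.255
First usable = network + 1
Last usable = broadcast - 1
Range: 14.103.136.1 to 14.103.139.254


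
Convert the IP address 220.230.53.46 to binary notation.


220 = 11011100
230 = 11100110
53 = 00110101
46 = 00101110
Binary: 11011100.11100110.00110101.00101110


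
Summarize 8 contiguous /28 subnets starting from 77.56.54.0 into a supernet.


Original prefix: /28
Number of subnets: 8 = 2^3
New prefix = 28 - 3 = 25
Supernet: 77.56.54.0/25


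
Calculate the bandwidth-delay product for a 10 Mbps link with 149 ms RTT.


BDP = bandwidth * RTT
= 10 Mbps * 149 ms
= 10 * 1e6 * 149 / 1000 bits
= 1490000 bits
= 186250 bytes
= 181.8848 KB
BDP = 1490000 bits (186250 bytes)


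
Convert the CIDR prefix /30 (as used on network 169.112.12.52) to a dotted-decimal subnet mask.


/30 means 30 network bits, 2 host bits
Binary: 11111111111111111111111111111100
Mask: 255.255.255.252


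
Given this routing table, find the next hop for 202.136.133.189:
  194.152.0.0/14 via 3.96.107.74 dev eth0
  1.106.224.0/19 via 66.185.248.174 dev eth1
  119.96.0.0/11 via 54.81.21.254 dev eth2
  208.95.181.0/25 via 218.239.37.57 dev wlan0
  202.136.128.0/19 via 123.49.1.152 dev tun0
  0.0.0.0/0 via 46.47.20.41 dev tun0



Longest prefix match for 202.136.133.189:
  /14 194.152.0.0: no
  /19 1.106.224.0: no
  /11 119.96.0.0: no
  /25 208.95.181.0: no
  /19 202.136.128.0: MATCH
  /0 0.0.0.0: MATCH
Selected: next-hop 123.49.1.152 via tun0 (matched /19)


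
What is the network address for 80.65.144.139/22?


IP:   01010000.01000001.10010000.10001011
Mask: 11111111.11111111.11111100.00000000
AND operation:
Net:  01010000.01000001.10010000.00000000
Network: 80.65.144.0/22


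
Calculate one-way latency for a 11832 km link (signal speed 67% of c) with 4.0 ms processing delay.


Speed = 0.67 * 3e5 km/s = 201000 km/s
Propagation delay = 11832 / 201000 = 0.0589 s = 58.8657 ms
Processing delay = 4.0 ms
Total one-way latency = 62.8657 ms


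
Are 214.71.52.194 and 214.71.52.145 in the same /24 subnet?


Mask: 255.255.255.0
214.71.52.194 AND mask = 214.71.52.0
214.71.52.145 AND mask = 214.71.52.0
Yes, same subnet (214.71.52.0)


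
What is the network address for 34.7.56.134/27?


IP:   00100010.00000111.00111000.10000110
Mask: 11111111.11111111.11111111.11100000
AND operation:
Net:  00100010.00000111.00111000.10000000
Network: 34.7.56.128/27


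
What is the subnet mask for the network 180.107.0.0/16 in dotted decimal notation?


/16 means 16 network bits, 16 host bits
Binary: 11111111111111110000000000000000
Mask: 255.255.0.0


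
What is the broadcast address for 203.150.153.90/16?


Network: 203.150.0.0/16
Host bits = 16
Set all host bits to 1:
Broadcast: 203.150.255.255


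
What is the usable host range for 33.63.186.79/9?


Network: 33.0.0.0
Broadcast: 33.127.255.255
First usable = network + 1
Last usable = broadcast - 1
Range: 33.0.0.1 to 33.127.255.254


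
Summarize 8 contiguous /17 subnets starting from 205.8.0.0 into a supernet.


Original prefix: /17
Number of subnets: 8 = 2^3
New prefix = 17 - 3 = 14
Supernet: 205.8.0.0/14


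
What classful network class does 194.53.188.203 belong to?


First octet: 194
Binary: 11000010
110xxxxx -> Class C (192-223)
Class C, default mask 255.255.255.0 (/24)


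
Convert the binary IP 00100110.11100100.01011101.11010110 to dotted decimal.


00100110 = 38
11100100 = 228
01011101 = 93
11010110 = 214
IP: 38.228.93.214


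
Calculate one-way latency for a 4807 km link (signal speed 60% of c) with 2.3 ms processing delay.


Speed = 0.6 * 3e5 km/s = 180000 km/s
Propagation delay = 4807 / 180000 = 0.0267 s = 26.7056 ms
Processing delay = 2.3 ms
Total one-way latency = 29.0056 ms


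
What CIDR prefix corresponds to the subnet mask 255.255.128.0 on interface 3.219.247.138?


Binary: 11111111.11111111.10000000.00000000
Count leading 1s
Prefix: /17


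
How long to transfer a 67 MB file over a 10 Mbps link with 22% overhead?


Effective throughput = 10 * (1 - 22/100) = 7.8 Mbps
File size in Mb = 67 * 8 = 536 Mb
Time = 536 / 7.8
Time = 68.7179 seconds


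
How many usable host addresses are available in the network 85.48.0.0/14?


Host bits = 32 - 14 = 18
Total addresses = 2^18 = 262144
Usable = total - 2 (network and broadcast)
Usable hosts: 262142


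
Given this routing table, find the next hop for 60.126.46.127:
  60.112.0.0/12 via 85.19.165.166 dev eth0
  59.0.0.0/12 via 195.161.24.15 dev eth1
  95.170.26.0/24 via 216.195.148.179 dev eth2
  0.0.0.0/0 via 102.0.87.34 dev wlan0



Longest prefix match for 60.126.46.127:
  /12 60.112.0.0: MATCH
  /12 59.0.0.0: no
  /24 95.170.26.0: no
  /0 0.0.0.0: MATCH
Selected: next-hop 85.19.165.166 via eth0 (matched /12)


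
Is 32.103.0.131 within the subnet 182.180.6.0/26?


Subnet network: 182.180.6.0
Test IP AND mask: 32.103.0.128
No, 32.103.0.131 is not in 182.180.6.0/26


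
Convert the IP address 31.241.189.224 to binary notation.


31 = 00011111
241 = 11110001
189 = 10111101
224 = 11100000
Binary: 00011111.11110001.10111101.11100000


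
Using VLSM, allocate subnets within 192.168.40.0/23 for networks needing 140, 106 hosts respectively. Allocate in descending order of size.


140 hosts -> /24 (254 usable): 192.168.40.0/24
106 hosts -> /25 (126 usable): 192.168.41.0/25
Allocation: 192.168.40.0/24 (140 hosts, 254 usable); 192.168.41.0/25 (106 hosts, 126 usable)


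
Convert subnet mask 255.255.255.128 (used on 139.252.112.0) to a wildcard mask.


Subnet mask: 255.255.255.128
Wildcard = 255.255.255.255 - subnet mask
255 - 255 = 0
255 - 255 = 0
255 - 255 = 0
255 - 128 = 127
Wildcard: 0.0.0.127


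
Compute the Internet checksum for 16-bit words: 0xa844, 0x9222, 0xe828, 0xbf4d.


Sum all words (with carry folding):
+ 0xa844 = 0xa844
+ 0x9222 = 0x3a67
+ 0xe828 = 0x2290
+ 0xbf4d = 0xe1dd
One's complement: ~0xe1dd
Checksum = 0x1e22


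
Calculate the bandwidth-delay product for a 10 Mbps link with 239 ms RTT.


BDP = bandwidth * RTT
= 10 Mbps * 239 ms
= 10 * 1e6 * 239 / 1000 bits
= 2390000 bits
= 298750 bytes
= 291.748 KB
BDP = 2390000 bits (298750 bytes)


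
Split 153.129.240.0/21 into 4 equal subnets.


New prefix = 21 + 2 = 23
Each subnet has 512 addresses
  153.129.240.0/23
  153.129.242.0/23
  153.129.244.0/23
  153.129.246.0/23
Subnets: 153.129.240.0/23, 153.129.242.0/23, 153.129.244.0/23, 153.129.246.0/23


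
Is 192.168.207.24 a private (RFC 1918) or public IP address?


RFC 1918 private ranges:
  10.0.0.0/8 (10.0.0.0 - 10.255.255.255)
  172.16.0.0/12 (172.16.0.0 - 172.31.255.255)
  192.168.0.0/16 (192.168.0.0 - 192.168.255.255)
Private (in 192.168.0.0/16)


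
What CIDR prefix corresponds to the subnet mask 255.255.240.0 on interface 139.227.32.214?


Binary: 11111111.11111111.11110000.00000000
Count leading 1s
Prefix: /20


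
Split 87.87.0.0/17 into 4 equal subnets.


New prefix = 17 + 2 = 19
Each subnet has 8192 addresses
  87.87.0.0/19
  87.87.32.0/19
  87.87.64.0/19
  87.87.96.0/19
Subnets: 87.87.0.0/19, 87.87.32.0/19, 87.87.64.0/19, 87.87.96.0/19


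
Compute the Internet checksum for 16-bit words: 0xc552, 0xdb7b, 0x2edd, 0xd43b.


Sum all words (with carry folding):
+ 0xc552 = 0xc552
+ 0xdb7b = 0xa0ce
+ 0x2edd = 0xcfab
+ 0xd43b = 0xa3e7
One's complement: ~0xa3e7
Checksum = 0x5c18


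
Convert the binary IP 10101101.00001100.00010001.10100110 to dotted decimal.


10101101 = 173
00001100 = 12
00010001 = 17
10100110 = 166
IP: 173.12.17.166


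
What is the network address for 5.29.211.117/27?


IP:   00000101.00011101.11010011.01110101
Mask: 11111111.11111111.11111111.11100000
AND operation:
Net:  00000101.00011101.11010011.01100000
Network: 5.29.211.96/27


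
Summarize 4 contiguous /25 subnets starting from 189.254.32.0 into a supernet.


Original prefix: /25
Number of subnets: 4 = 2^2
New prefix = 25 - 2 = 23
Supernet: 189.254.32.0/23


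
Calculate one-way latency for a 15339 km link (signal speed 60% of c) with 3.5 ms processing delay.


Speed = 0.6 * 3e5 km/s = 180000 km/s
Propagation delay = 15339 / 180000 = 0.0852 s = 85.2167 ms
Processing delay = 3.5 ms
Total one-way latency = 88.7167 ms


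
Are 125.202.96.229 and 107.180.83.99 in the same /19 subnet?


Mask: 255.255.224.0
125.202.96.229 AND mask = 125.202.96.0
107.180.83.99 AND mask = 107.180.64.0
No, different subnets (125.202.96.0 vs 107.180.64.0)


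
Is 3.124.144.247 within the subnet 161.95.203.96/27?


Subnet network: 161.95.203.96
Test IP AND mask: 3.124.144.224
No, 3.124.144.247 is not in 161.95.203.96/27


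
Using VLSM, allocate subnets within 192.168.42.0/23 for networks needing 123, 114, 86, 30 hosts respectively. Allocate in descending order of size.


123 hosts -> /25 (126 usable): 192.168.42.0/25
114 hosts -> /25 (126 usable): 192.168.42.128/25
86 hosts -> /25 (126 usable): 192.168.43.0/25
30 hosts -> /27 (30 usable): 192.168.43.128/27
Allocation: 192.168.42.0/25 (123 hosts, 126 usable); 192.168.42.128/25 (114 hosts, 126 usable); 192.168.43.0/25 (86 hosts, 126 usable); 192.168.43.128/27 (30 hosts, 30 usable)


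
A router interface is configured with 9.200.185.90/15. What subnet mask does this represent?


/15 means 15 network bits, 17 host bits
Binary: 11111111111111100000000000000000
Mask: 255.254.0.0


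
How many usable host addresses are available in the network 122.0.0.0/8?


Host bits = 32 - 8 = 24
Total addresses = 2^24 = 16777216
Usable = total - 2 (network and broadcast)
Usable hosts: 16777214


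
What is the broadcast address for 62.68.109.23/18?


Network: 62.68.64.0/18
Host bits = 14
Set all host bits to 1:
Broadcast: 62.68.127.255


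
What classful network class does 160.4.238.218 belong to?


First octet: 160
Binary: 10100000
10xxxxxx -> Class B (128-191)
Class B, default mask 255.255.0.0 (/16)


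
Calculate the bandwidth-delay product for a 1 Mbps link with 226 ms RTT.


BDP = bandwidth * RTT
= 1 Mbps * 226 ms
= 1 * 1e6 * 226 / 1000 bits
= 226000 bits
= 28250 bytes
= 27.5879 KB
BDP = 226000 bits (28250 bytes)


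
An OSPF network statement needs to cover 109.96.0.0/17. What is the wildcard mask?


Subnet mask: 255.255.128.0
Wildcard = 255.255.255.255 - subnet mask
255 - 255 = 0
255 - 255 = 0
255 - 128 = 127
255 - 0 = 255
Wildcard: 0.0.127.255


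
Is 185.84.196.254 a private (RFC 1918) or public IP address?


RFC 1918 private ranges:
  10.0.0.0/8 (10.0.0.0 - 10.255.255.255)
  172.16.0.0/12 (172.16.0.0 - 172.31.255.255)
  192.168.0.0/16 (192.168.0.0 - 192.168.255.255)
Public (not in any RFC 1918 range)


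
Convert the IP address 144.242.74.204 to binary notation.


144 = 10010000
242 = 11110010
74 = 01001010
204 = 11001100
Binary: 10010000.11110010.01001010.11001100


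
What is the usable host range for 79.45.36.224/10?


Network: 79.0.0.0
Broadcast: 79.63.255.255
First usable = network + 1
Last usable = broadcast - 1
Range: 79.0.0.1 to 79.63.255.254


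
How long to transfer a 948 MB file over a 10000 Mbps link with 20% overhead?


Effective throughput = 10000 * (1 - 20/100) = 8000 Mbps
File size in Mb = 948 * 8 = 7584 Mb
Time = 7584 / 8000
Time = 0.948 seconds


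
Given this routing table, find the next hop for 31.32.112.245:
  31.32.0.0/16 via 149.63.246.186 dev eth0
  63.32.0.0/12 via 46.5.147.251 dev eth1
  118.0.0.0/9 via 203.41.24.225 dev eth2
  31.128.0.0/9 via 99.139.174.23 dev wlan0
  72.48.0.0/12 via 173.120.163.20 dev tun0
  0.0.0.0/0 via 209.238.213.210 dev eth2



Longest prefix match for 31.32.112.245:
  /16 31.32.0.0: MATCH
  /12 63.32.0.0: no
  /9 118.0.0.0: no
  /9 31.128.0.0: no
  /12 72.48.0.0: no
  /0 0.0.0.0: MATCH
Selected: next-hop 149.63.246.186 via eth0 (matched /16)


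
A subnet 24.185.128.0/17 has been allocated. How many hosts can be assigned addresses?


Host bits = 32 - 17 = 15
Total addresses = 2^15 = 32768
Usable = total - 2 (network and broadcast)
Usable hosts: 32766


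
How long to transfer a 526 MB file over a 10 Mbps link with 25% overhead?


Effective throughput = 10 * (1 - 25/100) = 7.5 Mbps
File size in Mb = 526 * 8 = 4208 Mb
Time = 4208 / 7.5
Time = 561.0667 seconds


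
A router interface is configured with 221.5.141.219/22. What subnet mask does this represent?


/22 means 22 network bits, 10 host bits
Binary: 11111111111111111111110000000000
Mask: 255.255.252.0


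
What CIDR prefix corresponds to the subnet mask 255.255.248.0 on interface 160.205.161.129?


Binary: 11111111.11111111.11111000.00000000
Count leading 1s
Prefix: /21


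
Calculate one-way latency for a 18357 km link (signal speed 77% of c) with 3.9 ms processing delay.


Speed = 0.77 * 3e5 km/s = 231000 km/s
Propagation delay = 18357 / 231000 = 0.0795 s = 79.4675 ms
Processing delay = 3.9 ms
Total one-way latency = 83.3675 ms


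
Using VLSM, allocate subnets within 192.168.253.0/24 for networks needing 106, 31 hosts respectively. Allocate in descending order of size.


106 hosts -> /25 (126 usable): 192.168.253.0/25
31 hosts -> /26 (62 usable): 192.168.253.128/26
Allocation: 192.168.253.0/25 (106 hosts, 126 usable); 192.168.253.128/26 (31 hosts, 62 usable)


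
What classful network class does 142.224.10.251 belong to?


First octet: 142
Binary: 10001110
10xxxxxx -> Class B (128-191)
Class B, default mask 255.255.0.0 (/16)


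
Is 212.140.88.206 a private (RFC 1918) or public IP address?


RFC 1918 private ranges:
  10.0.0.0/8 (10.0.0.0 - 10.255.255.255)
  172.16.0.0/12 (172.16.0.0 - 172.31.255.255)
  192.168.0.0/16 (192.168.0.0 - 192.168.255.255)
Public (not in any RFC 1918 range)


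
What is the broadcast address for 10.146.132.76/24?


Network: 10.146.132.0/24
Host bits = 8
Set all host bits to 1:
Broadcast: 10.146.132.255


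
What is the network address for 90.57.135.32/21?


IP:   01011010.00111001.10000111.00100000
Mask: 11111111.11111111.11111000.00000000
AND operation:
Net:  01011010.00111001.10000000.00000000
Network: 90.57.128.0/21


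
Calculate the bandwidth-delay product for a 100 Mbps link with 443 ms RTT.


BDP = bandwidth * RTT
= 100 Mbps * 443 ms
= 100 * 1e6 * 443 / 1000 bits
= 44300000 bits
= 5537500 bytes
= 5407.7148 KB
BDP = 44300000 bits (5537500 bytes)


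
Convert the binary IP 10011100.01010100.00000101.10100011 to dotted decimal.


10011100 = 156
01010100 = 84
00000101 = 5
10100011 = 163
IP: 156.84.5.163


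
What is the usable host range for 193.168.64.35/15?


Network: 193.168.0.0
Broadcast: 193.169.255.255
First usable = network + 1
Last usable = broadcast - 1
Range: 193.168.0.1 to 193.169.255.254


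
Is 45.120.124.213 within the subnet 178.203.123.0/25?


Subnet network: 178.203.123.0
Test IP AND mask: 45.120.124.128
No, 45.120.124.213 is not in 178.203.123.0/25


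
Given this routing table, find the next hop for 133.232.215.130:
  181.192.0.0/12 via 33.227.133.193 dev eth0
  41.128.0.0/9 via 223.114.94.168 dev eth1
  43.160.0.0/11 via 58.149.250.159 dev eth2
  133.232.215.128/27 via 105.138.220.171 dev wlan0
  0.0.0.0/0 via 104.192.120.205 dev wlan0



Longest prefix match for 133.232.215.130:
  /12 181.192.0.0: no
  /9 41.128.0.0: no
  /11 43.160.0.0: no
  /27 133.232.215.128: MATCH
  /0 0.0.0.0: MATCH
Selected: next-hop 105.138.220.171 via wlan0 (matched /27)


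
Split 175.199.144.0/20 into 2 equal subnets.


New prefix = 20 + 1 = 21
Each subnet has 2048 addresses
  175.199.144.0/21
  175.199.152.0/21
Subnets: 175.199.144.0/21, 175.199.152.0/21


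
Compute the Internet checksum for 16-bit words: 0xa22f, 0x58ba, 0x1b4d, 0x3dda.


Sum all words (with carry folding):
+ 0xa22f = 0xa22f
+ 0x58ba = 0xfae9
+ 0x1b4d = 0x1637
+ 0x3dda = 0x5411
One's complement: ~0x5411
Checksum = 0xabee


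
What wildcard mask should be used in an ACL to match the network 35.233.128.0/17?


Subnet mask: 255.255.128.0
Wildcard = 255.255.255.255 - subnet mask
255 - 255 = 0
255 - 255 = 0
255 - 128 = 127
255 - 0 = 255
Wildcard: 0.0.127.255


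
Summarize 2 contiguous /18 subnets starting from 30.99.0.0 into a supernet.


Original prefix: /18
Number of subnets: 2 = 2^1
New prefix = 18 - 1 = 17
Supernet: 30.99.0.0/17


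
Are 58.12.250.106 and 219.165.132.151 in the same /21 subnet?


Mask: 255.255.248.0
58.12.250.106 AND mask = 58.12.248.0
219.165.132.151 AND mask = 219.165.128.0
No, different subnets (58.12.248.0 vs 219.165.128.0)


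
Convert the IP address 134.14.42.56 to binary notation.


134 = 10000110
14 = 00001110
42 = 00101010
56 = 00111000
Binary: 10000110.00001110.00101010.00111000


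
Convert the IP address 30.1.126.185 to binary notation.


30 = 00011110
1 = 00000001
126 = 01111110
185 = 10111001
Binary: 00011110.00000001.01111110.10111001


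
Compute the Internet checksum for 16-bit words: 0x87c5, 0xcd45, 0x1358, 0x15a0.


Sum all words (with carry folding):
+ 0x87c5 = 0x87c5
+ 0xcd45 = 0x550b
+ 0x1358 = 0x6863
+ 0x15a0 = 0x7e03
One's complement: ~0x7e03
Checksum = 0x81fc


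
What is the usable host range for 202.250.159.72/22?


Network: 202.250.156.0
Broadcast: 202.250.159.255
First usable = network + 1
Last usable = broadcast - 1
Range: 202.250.156.1 to 202.250.159.254


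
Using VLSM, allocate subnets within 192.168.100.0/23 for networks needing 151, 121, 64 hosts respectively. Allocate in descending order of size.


151 hosts -> /24 (254 usable): 192.168.100.0/24
121 hosts -> /25 (126 usable): 192.168.101.0/25
64 hosts -> /25 (126 usable): 192.168.101.128/25
Allocation: 192.168.100.0/24 (151 hosts, 254 usable); 192.168.101.0/25 (121 hosts, 126 usable); 192.168.101.128/25 (64 hosts, 126 usable)


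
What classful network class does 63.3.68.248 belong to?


First octet: 63
Binary: 00111111
0xxxxxxx -> Class A (1-126)
Class A, default mask 255.0.0.0 (/8)


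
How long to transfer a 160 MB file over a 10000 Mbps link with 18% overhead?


Effective throughput = 10000 * (1 - 18/100) = 8200 Mbps
File size in Mb = 160 * 8 = 1280 Mb
Time = 1280 / 8200
Time = 0.1561 seconds


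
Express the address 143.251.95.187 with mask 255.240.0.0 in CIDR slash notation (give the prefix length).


Binary: 11111111.11110000.00000000.00000000
Count leading 1s
Prefix: /12


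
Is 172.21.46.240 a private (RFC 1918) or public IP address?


RFC 1918 private ranges:
  10.0.0.0/8 (10.0.0.0 - 10.255.255.255)
  172.16.0.0/12 (172.16.0.0 - 172.31.255.255)
  192.168.0.0/16 (192.168.0.0 - 192.168.255.255)
Private (in 172.16.0.0/12)


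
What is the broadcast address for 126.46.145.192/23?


Network: 126.46.144.0/23
Host bits = 9
Set all host bits to 1:
Broadcast: 126.46.145.255


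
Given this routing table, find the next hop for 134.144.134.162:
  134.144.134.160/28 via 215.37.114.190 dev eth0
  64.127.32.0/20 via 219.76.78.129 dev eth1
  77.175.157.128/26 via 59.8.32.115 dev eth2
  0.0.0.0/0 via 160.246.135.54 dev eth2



Longest prefix match for 134.144.134.162:
  /28 134.144.134.160: MATCH
  /20 64.127.32.0: no
  /26 77.175.157.128: no
  /0 0.0.0.0: MATCH
Selected: next-hop 215.37.114.190 via eth0 (matched /28)


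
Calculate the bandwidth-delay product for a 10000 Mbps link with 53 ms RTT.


BDP = bandwidth * RTT
= 10000 Mbps * 53 ms
= 10000 * 1e6 * 53 / 1000 bits
= 530000000 bits
= 66250000 bytes
= 64697.2656 KB
BDP = 530000000 bits (66250000 bytes)


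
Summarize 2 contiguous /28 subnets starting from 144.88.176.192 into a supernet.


Original prefix: /28
Number of subnets: 2 = 2^1
New prefix = 28 - 1 = 27
Supernet: 144.88.176.192/27


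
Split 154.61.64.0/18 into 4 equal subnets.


New prefix = 18 + 2 = 20
Each subnet has 4096 addresses
  154.61.64.0/20
  154.61.80.0/20
  154.61.96.0/20
  154.61.112.0/20
Subnets: 154.61.64.0/20, 154.61.80.0/20, 154.61.96.0/20, 154.61.112.0/20


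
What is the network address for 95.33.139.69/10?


IP:   01011111.00100001.10001011.01000101
Mask: 11111111.11000000.00000000.00000000
AND operation:
Net:  01011111.00000000.00000000.00000000
Network: 95.0.0.0/10


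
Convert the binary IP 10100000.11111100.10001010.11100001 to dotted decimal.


10100000 = 160
11111100 = 252
10001010 = 138
11100001 = 225
IP: 160.252.138.225


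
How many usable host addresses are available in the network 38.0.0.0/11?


Host bits = 32 - 11 = 21
Total addresses = 2^21 = 2097152
Usable = total - 2 (network and broadcast)
Usable hosts: 2097150


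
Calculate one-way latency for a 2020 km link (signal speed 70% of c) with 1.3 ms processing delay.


Speed = 0.7 * 3e5 km/s = 210000 km/s
Propagation delay = 2020 / 210000 = 0.0096 s = 9.619 ms
Processing delay = 1.3 ms
Total one-way latency = 10.919 ms


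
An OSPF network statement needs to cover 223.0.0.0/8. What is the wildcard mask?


Subnet mask: 255.0.0.0
Wildcard = 255.255.255.255 - subnet mask
255 - 255 = 0
255 - 0 = 255
255 - 0 = 255
255 - 0 = 255
Wildcard: 0.255.255.255


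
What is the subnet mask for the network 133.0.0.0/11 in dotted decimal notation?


/11 means 11 network bits, 21 host bits
Binary: 11111111111000000000000000000000
Mask: 255.224.0.0


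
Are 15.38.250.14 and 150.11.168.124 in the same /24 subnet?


Mask: 255.255.255.0
15.38.250.14 AND mask = 15.38.250.0
150.11.168.124 AND mask = 150.11.168.0
No, different subnets (15.38.250.0 vs 150.11.168.0)


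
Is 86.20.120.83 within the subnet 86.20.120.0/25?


Subnet network: 86.20.120.0
Test IP AND mask: 86.20.120.0
Yes, 86.20.120.83 is in 86.20.120.0/25


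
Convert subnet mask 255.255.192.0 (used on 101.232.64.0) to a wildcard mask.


Subnet mask: 255.255.192.0
Wildcard = 255.255.255.255 - subnet mask
255 - 255 = 0
255 - 255 = 0
255 - 192 = 63
255 - 0 = 255
Wildcard: 0.0.63.255


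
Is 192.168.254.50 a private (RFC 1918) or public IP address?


RFC 1918 private ranges:
  10.0.0.0/8 (10.0.0.0 - 10.255.255.255)
  172.16.0.0/12 (172.16.0.0 - 172.31.255.255)
  192.168.0.0/16 (192.168.0.0 - 192.168.255.255)
Private (in 192.168.0.0/16)


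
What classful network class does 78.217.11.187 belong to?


First octet: 78
Binary: 01001110
0xxxxxxx -> Class A (1-126)
Class A, default mask 255.0.0.0 (/8)


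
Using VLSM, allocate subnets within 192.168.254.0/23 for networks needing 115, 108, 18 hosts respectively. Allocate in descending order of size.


115 hosts -> /25 (126 usable): 192.168.254.0/25
108 hosts -> /25 (126 usable): 192.168.254.128/25
18 hosts -> /27 (30 usable): 192.168.255.0/27
Allocation: 192.168.254.0/25 (115 hosts, 126 usable); 192.168.254.128/25 (108 hosts, 126 usable); 192.168.255.0/27 (18 hosts, 30 usable)


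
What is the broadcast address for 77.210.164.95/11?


Network: 77.192.0.0/11
Host bits = 21
Set all host bits to 1:
Broadcast: 77.223.255.255


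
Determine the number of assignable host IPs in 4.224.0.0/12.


Host bits = 32 - 12 = 20
Total addresses = 2^20 = 1048576
Usable = total - 2 (network and broadcast)
Usable hosts: 1048574


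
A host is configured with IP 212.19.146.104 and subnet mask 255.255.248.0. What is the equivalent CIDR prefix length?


Binary: 11111111.11111111.11111000.00000000
Count leading 1s
Prefix: /21


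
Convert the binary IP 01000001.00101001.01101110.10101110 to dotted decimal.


01000001 = 65
00101001 = 41
01101110 = 110
10101110 = 174
IP: 65.41.110.174


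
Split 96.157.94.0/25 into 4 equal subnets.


New prefix = 25 + 2 = 27
Each subnet has 32 addresses
  96.157.94.0/27
  96.157.94.32/27
  96.157.94.64/27
  96.157.94.96/27
Subnets: 96.157.94.0/27, 96.157.94.32/27, 96.157.94.64/27, 96.157.94.96/27


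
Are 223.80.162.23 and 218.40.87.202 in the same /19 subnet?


Mask: 255.255.224.0
223.80.162.23 AND mask = 223.80.160.0
218.40.87.202 AND mask = 218.40.64.0
No, different subnets (223.80.160.0 vs 218.40.64.0)


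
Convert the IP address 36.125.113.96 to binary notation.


36 = 00100100
125 = 01111101
113 = 01110001
96 = 01100000
Binary: 00100100.01111101.01110001.01100000


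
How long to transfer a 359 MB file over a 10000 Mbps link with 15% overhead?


Effective throughput = 10000 * (1 - 15/100) = 8500 Mbps
File size in Mb = 359 * 8 = 2872 Mb
Time = 2872 / 8500
Time = 0.3379 seconds


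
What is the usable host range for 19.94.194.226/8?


Network: 19.0.0.0
Broadcast: 19.255.255.255
First usable = network + 1
Last usable = broadcast - 1
Range: 19.0.0.1 to 19.255.255.254


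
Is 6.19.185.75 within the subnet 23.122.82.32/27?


Subnet network: 23.122.82.32
Test IP AND mask: 6.19.185.64
No, 6.19.185.75 is not in 23.122.82.32/27


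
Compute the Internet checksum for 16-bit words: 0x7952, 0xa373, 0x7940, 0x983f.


Sum all words (with carry folding):
+ 0x7952 = 0x7952
+ 0xa373 = 0x1cc6
+ 0x7940 = 0x9606
+ 0x983f = 0x2e46
One's complement: ~0x2e46
Checksum = 0xd1b9


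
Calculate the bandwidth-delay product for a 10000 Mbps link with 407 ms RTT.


BDP = bandwidth * RTT
= 10000 Mbps * 407 ms
= 10000 * 1e6 * 407 / 1000 bits
= 4070000000 bits
= 508750000 bytes
= 496826.1719 KB
BDP = 4070000000 bits (508750000 bytes)


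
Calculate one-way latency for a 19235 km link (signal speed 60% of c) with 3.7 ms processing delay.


Speed = 0.6 * 3e5 km/s = 180000 km/s
Propagation delay = 19235 / 180000 = 0.1069 s = 106.8611 ms
Processing delay = 3.7 ms
Total one-way latency = 110.5611 ms


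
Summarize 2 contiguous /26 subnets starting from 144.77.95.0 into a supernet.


Original prefix: /26
Number of subnets: 2 = 2^1
New prefix = 26 - 1 = 25
Supernet: 144.77.95.0/25


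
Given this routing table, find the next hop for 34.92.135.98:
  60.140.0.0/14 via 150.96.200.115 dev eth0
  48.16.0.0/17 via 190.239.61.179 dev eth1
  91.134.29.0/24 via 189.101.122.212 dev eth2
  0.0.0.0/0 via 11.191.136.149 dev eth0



Longest prefix match for 34.92.135.98:
  /14 60.140.0.0: no
  /17 48.16.0.0: no
  /24 91.134.29.0: no
  /0 0.0.0.0: MATCH
Selected: next-hop 11.191.136.149 via eth0 (matched /0)


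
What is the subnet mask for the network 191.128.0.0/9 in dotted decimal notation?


/9 means 9 network bits, 23 host bits
Binary: 11111111100000000000000000000000
Mask: 255.128.0.0


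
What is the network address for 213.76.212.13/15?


IP:   11010101.01001100.11010100.00001101
Mask: 11111111.11111110.00000000.00000000
AND operation:
Net:  11010101.01001100.00000000.00000000
Network: 213.76.0.0/15


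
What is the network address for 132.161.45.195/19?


IP:   10000100.10100001.00101101.11000011
Mask: 11111111.11111111.11100000.00000000
AND operation:
Net:  10000100.10100001.00100000.00000000
Network: 132.161.32.0/19


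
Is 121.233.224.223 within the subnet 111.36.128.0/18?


Subnet network: 111.36.128.0
Test IP AND mask: 121.233.192.0
No, 121.233.224.223 is not in 111.36.128.0/18


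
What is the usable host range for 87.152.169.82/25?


Network: 87.152.169.0
Broadcast: 87.152.169.127
First usable = network + 1
Last usable = broadcast - 1
Range: 87.152.169.1 to 87.152.169.126


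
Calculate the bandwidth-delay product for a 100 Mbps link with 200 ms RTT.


BDP = bandwidth * RTT
= 100 Mbps * 200 ms
= 100 * 1e6 * 200 / 1000 bits
= 20000000 bits
= 2500000 bytes
= 2441.4062 KB
BDP = 20000000 bits (2500000 bytes)


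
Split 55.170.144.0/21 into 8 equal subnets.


New prefix = 21 + 3 = 24
Each subnet has 256 addresses
  55.170.144.0/24
  55.170.145.0/24
  55.170.146.0/24
  55.170.147.0/24
  55.170.148.0/24
  55.170.149.0/24
  55.170.150.0/24
  55.170.151.0/24
Subnets: 55.170.144.0/24, 55.170.145.0/24, 55.170.146.0/24, 55.170.147.0/24, 55.170.148.0/24, 55.170.149.0/24, 55.170.150.0/24, 55.170.151.0/24


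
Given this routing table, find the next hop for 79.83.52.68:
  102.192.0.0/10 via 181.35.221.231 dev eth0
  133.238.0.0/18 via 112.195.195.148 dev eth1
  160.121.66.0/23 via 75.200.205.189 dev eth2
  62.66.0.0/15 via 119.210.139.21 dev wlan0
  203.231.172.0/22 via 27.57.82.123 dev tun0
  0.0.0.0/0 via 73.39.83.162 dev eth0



Longest prefix match for 79.83.52.68:
  /10 102.192.0.0: no
  /18 133.238.0.0: no
  /23 160.121.66.0: no
  /15 62.66.0.0: no
  /22 203.231.172.0: no
  /0 0.0.0.0: MATCH
Selected: next-hop 73.39.83.162 via eth0 (matched /0)


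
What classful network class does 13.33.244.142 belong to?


First octet: 13
Binary: 00001101
0xxxxxxx -> Class A (1-126)
Class A, default mask 255.0.0.0 (/8)


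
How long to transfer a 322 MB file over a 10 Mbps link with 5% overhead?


Effective throughput = 10 * (1 - 5/100) = 9.5 Mbps
File size in Mb = 322 * 8 = 2576 Mb
Time = 2576 / 9.5
Time = 271.1579 seconds


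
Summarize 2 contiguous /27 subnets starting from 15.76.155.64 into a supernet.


Original prefix: /27
Number of subnets: 2 = 2^1
New prefix = 27 - 1 = 26
Supernet: 15.76.155.64/26


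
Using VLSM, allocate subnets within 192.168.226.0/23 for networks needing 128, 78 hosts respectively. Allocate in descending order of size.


128 hosts -> /24 (254 usable): 192.168.226.0/24
78 hosts -> /25 (126 usable): 192.168.227.0/25
Allocation: 192.168.226.0/24 (128 hosts, 254 usable); 192.168.227.0/25 (78 hosts, 126 usable)


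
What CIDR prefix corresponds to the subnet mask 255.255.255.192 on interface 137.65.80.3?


Binary: 11111111.11111111.11111111.11000000
Count leading 1s
Prefix: /26


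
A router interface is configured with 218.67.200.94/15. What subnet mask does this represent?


/15 means 15 network bits, 17 host bits
Binary: 11111111111111100000000000000000
Mask: 255.254.0.0


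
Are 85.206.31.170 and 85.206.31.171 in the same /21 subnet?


Mask: 255.255.248.0
85.206.31.170 AND mask = 85.206.24.0
85.206.31.171 AND mask = 85.206.24.0
Yes, same subnet (85.206.24.0)


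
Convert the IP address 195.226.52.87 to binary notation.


195 = 11000011
226 = 11100010
52 = 00110100
87 = 01010111
Binary: 11000011.11100010.00110100.01010111


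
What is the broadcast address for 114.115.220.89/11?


Network: 114.96.0.0/11
Host bits = 21
Set all host bits to 1:
Broadcast: 114.127.255.255


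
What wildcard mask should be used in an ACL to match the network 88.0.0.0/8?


Subnet mask: 255.0.0.0
Wildcard = 255.255.255.255 - subnet mask
255 - 255 = 0
255 - 0 = 255
255 - 0 = 255
255 - 0 = 255
Wildcard: 0.255.255.255


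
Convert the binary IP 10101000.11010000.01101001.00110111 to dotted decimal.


10101000 = 168
11010000 = 208
01101001 = 105
00110111 = 55
IP: 168.208.105.55


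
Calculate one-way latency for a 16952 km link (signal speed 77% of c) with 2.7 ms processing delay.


Speed = 0.77 * 3e5 km/s = 231000 km/s
Propagation delay = 16952 / 231000 = 0.0734 s = 73.3853 ms
Processing delay = 2.7 ms
Total one-way latency = 76.0853 ms


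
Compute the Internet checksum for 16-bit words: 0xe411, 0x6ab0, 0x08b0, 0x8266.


Sum all words (with carry folding):
+ 0xe411 = 0xe411
+ 0x6ab0 = 0x4ec2
+ 0x08b0 = 0x5772
+ 0x8266 = 0xd9d8
One's complement: ~0xd9d8
Checksum = 0x2627


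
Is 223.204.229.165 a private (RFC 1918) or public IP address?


RFC 1918 private ranges:
  10.0.0.0/8 (10.0.0.0 - 10.255.255.255)
  172.16.0.0/12 (172.16.0.0 - 172.31.255.255)
  192.168.0.0/16 (192.168.0.0 - 192.168.255.255)
Public (not in any RFC 1918 range)


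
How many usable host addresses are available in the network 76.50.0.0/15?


Host bits = 32 - 15 = 17
Total addresses = 2^17 = 131072
Usable = total - 2 (network and broadcast)
Usable hosts: 131070


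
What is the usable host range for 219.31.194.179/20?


Network: 219.31.192.0
Broadcast: 219.31.207.255
First usable = network + 1
Last usable = broadcast - 1
Range: 219.31.192.1 to 219.31.207.254


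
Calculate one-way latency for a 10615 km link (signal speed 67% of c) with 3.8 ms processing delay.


Speed = 0.67 * 3e5 km/s = 201000 km/s
Propagation delay = 10615 / 201000 = 0.0528 s = 52.8109 ms
Processing delay = 3.8 ms
Total one-way latency = 56.6109 ms


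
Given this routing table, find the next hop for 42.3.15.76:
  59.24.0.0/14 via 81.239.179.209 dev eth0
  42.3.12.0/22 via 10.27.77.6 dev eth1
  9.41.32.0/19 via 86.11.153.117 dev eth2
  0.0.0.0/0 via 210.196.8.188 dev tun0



Longest prefix match for 42.3.15.76:
  /14 59.24.0.0: no
  /22 42.3.12.0: MATCH
  /19 9.41.32.0: no
  /0 0.0.0.0: MATCH
Selected: next-hop 10.27.77.6 via eth1 (matched /22)


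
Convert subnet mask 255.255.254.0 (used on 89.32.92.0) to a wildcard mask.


Subnet mask: 255.255.254.0
Wildcard = 255.255.255.255 - subnet mask
255 - 255 = 0
255 - 255 = 0
255 - 254 = 1
255 - 0 = 255
Wildcard: 0.0.1.255


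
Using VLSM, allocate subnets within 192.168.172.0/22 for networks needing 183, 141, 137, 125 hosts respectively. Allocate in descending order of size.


183 hosts -> /24 (254 usable): 192.168.172.0/24
141 hosts -> /24 (254 usable): 192.168.173.0/24
137 hosts -> /24 (254 usable): 192.168.174.0/24
125 hosts -> /25 (126 usable): 192.168.175.0/25
Allocation: 192.168.172.0/24 (183 hosts, 254 usable); 192.168.173.0/24 (141 hosts, 254 usable); 192.168.174.0/24 (137 hosts, 254 usable); 192.168.175.0/25 (125 hosts, 126 usable)


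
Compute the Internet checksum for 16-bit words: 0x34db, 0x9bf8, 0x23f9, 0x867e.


Sum all words (with carry folding):
+ 0x34db = 0x34db
+ 0x9bf8 = 0xd0d3
+ 0x23f9 = 0xf4cc
+ 0x867e = 0x7b4b
One's complement: ~0x7b4b
Checksum = 0x84b4


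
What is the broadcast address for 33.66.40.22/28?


Network: 33.66.40.16/28
Host bits = 4
Set all host bits to 1:
Broadcast: 33.66.40.31


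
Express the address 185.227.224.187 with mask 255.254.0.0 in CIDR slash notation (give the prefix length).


Binary: 11111111.11111110.00000000.00000000
Count leading 1s
Prefix: /15


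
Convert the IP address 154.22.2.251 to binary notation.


154 = 10011010
22 = 00010110
2 = 00000010
251 = 11111011
Binary: 10011010.00010110.00000010.11111011


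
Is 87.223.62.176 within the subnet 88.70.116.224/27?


Subnet network: 88.70.116.224
Test IP AND mask: 87.223.62.160
No, 87.223.62.176 is not in 88.70.116.224/27


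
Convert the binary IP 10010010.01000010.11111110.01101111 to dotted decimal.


10010010 = 146
01000010 = 66
11111110 = 254
01101111 = 111
IP: 146.66.254.111


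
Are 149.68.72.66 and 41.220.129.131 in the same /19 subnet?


Mask: 255.255.224.0
149.68.72.66 AND mask = 149.68.64.0
41.220.129.131 AND mask = 41.220.128.0
No, different subnets (149.68.64.0 vs 41.220.128.0)


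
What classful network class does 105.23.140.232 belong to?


First octet: 105
Binary: 01101001
0xxxxxxx -> Class A (1-126)
Class A, default mask 255.0.0.0 (/8)


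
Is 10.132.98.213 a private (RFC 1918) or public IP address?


RFC 1918 private ranges:
  10.0.0.0/8 (10.0.0.0 - 10.255.255.255)
  172.16.0.0/12 (172.16.0.0 - 172.31.255.255)
  192.168.0.0/16 (192.168.0.0 - 192.168.255.255)
Private (in 10.0.0.0/8)


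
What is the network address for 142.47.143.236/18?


IP:   10001110.00101111.10001111.11101100
Mask: 11111111.11111111.11000000.00000000
AND operation:
Net:  10001110.00101111.10000000.00000000
Network: 142.47.128.0/18


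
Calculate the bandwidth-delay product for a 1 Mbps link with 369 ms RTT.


BDP = bandwidth * RTT
= 1 Mbps * 369 ms
= 1 * 1e6 * 369 / 1000 bits
= 369000 bits
= 46125 bytes
= 45.0439 KB
BDP = 369000 bits (46125 bytes)


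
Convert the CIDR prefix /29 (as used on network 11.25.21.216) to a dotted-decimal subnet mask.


/29 means 29 network bits, 3 host bits
Binary: 11111111111111111111111111111000
Mask: 255.255.255.248


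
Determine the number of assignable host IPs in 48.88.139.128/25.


Host bits = 32 - 25 = 7
Total addresses = 2^7 = 128
Usable = total - 2 (network and broadcast)
Usable hosts: 126


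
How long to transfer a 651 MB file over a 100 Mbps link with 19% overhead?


Effective throughput = 100 * (1 - 19/100) = 81 Mbps
File size in Mb = 651 * 8 = 5208 Mb
Time = 5208 / 81
Time = 64.2963 seconds


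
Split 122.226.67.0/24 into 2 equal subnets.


New prefix = 24 + 1 = 25
Each subnet has 128 addresses
  122.226.67.0/25
  122.226.67.128/25
Subnets: 122.226.67.0/25, 122.226.67.128/25


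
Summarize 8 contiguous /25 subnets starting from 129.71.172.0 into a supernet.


Original prefix: /25
Number of subnets: 8 = 2^3
New prefix = 25 - 3 = 22
Supernet: 129.71.172.0/22


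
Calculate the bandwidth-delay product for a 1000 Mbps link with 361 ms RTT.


BDP = bandwidth * RTT
= 1000 Mbps * 361 ms
= 1000 * 1e6 * 361 / 1000 bits
= 361000000 bits
= 45125000 bytes
= 44067.3828 KB
BDP = 361000000 bits (45125000 bytes)


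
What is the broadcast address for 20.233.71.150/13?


Network: 20.232.0.0/13
Host bits = 19
Set all host bits to 1:
Broadcast: 20.239.255.255


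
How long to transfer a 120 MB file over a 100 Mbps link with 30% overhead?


Effective throughput = 100 * (1 - 30/100) = 70 Mbps
File size in Mb = 120 * 8 = 960 Mb
Time = 960 / 70
Time = 13.7143 seconds


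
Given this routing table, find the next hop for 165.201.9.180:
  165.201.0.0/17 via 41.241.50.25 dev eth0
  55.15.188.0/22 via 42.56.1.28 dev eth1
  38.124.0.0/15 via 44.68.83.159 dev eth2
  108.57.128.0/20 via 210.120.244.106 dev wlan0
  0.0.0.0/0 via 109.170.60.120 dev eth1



Longest prefix match for 165.201.9.180:
  /17 165.201.0.0: MATCH
  /22 55.15.188.0: no
  /15 38.124.0.0: no
  /20 108.57.128.0: no
  /0 0.0.0.0: MATCH
Selected: next-hop 41.241.50.25 via eth0 (matched /17)


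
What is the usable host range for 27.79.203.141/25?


Network: 27.79.203.128
Broadcast: 27.79.203.255
First usable = network + 1
Last usable = broadcast - 1
Range: 27.79.203.129 to 27.79.203.254


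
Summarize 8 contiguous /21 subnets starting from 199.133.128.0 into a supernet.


Original prefix: /21
Number of subnets: 8 = 2^3
New prefix = 21 - 3 = 18
Supernet: 199.133.128.0/18
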